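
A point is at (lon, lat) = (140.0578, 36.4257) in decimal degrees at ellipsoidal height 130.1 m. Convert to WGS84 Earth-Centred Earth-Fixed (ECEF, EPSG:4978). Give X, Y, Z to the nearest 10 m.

X -3939420 m, Y 3298800 m, Z 3766380 m

WGS84: a = 6378137 m, e² = 0.006694380; N(φ) = a/√(1−e²sin²φ) = 6385677.406 m.
X = (N+h)·cosφ·cosλ = -3939416.766 m; Y = (N+h)·cosφ·sinλ = 3298796.689 m; Z = (N(1−e²)+h)·sinφ = 3766380.907 m.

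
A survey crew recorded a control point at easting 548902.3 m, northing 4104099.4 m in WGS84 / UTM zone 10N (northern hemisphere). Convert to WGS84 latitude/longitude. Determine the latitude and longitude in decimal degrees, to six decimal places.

Zone 10N: λ₀ = -123°, k₀ = 0.9996, false easting 500000 m.
Meridian distance M = (N − FN)/k₀ = 4105741.7 m.
Inverse transverse Mercator on WGS84 gives φ = 37.08189961°, λ = -122.44979982°.

lat 37.081900°, lon -122.449800°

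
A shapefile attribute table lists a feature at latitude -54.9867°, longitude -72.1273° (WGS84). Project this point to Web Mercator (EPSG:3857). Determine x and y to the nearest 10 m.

x -8029170 m, y -7359290 m

Web Mercator is spherical with R = a = 6378137 m.
x = R·λ = 6378137 × -1.258858866 = -8029174.308 m.
y = R·ln tan(π/4 + φ/2) = 6378137 × -1.153829916 = -7359285.282 m.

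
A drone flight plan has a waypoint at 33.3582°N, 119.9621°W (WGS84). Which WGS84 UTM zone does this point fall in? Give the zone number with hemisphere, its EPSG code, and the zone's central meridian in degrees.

UTM zone = ⌊(λ + 180)/6⌋ + 1; -119.9621° ∈ [-120°, -114°) → zone 11.
Hemisphere: N (φ ≥ 0).
Central meridian λ₀ = 6×11 − 183 = -117°.
EPSG code: 32611.

Zone 11N (EPSG:32611), central meridian -117°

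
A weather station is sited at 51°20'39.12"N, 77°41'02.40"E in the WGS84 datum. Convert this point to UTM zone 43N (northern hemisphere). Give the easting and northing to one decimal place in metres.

Zone 43 central meridian λ₀ = 6×43 − 183 = 75°; Δλ = +2.6840°.
Transverse Mercator on WGS84 with k₀ = 0.9996 gives E = 686923.354 m, N = 5691522.454 m.

E 686923.4 m, N 5691522.5 m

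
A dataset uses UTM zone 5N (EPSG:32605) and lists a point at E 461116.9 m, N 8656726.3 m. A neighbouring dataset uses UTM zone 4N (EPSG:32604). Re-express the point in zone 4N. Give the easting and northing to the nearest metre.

UTM 5N → geographic: φ = 77.98030028°, λ = -154.67279938°.
UTM 4N (λ₀ = -159°) forward: E = 600508.598 m, N = 8659885.198 m.

E 600509 m, N 8659885 m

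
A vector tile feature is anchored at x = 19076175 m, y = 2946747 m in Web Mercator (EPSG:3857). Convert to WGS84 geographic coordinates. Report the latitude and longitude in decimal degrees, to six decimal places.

R = 6378137 m. λ = x/R = 171.36419565°.
φ = 2·arctan(exp(y/R)) − 90° = 2·arctan(1.58726) − 90° = 25.57669852°.

lat 25.576699°, lon 171.364196°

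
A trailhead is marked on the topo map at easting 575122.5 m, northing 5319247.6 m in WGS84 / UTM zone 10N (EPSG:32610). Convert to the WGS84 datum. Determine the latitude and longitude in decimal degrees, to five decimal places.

lat 48.02210°, lon -121.99250°

Zone 10N: λ₀ = -123°, k₀ = 0.9996, false easting 500000 m.
Meridian distance M = (N − FN)/k₀ = 5321376.2 m.
Inverse transverse Mercator on WGS84 gives φ = 48.02210016°, λ = -121.99249950°.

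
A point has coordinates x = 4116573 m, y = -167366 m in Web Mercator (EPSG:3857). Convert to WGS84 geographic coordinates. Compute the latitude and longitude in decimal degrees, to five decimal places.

R = 6378137 m. λ = x/R = 36.97980444°.
φ = 2·arctan(exp(y/R)) − 90° = 2·arctan(0.97410) − 90° = -1.50330185°.

lat -1.50330°, lon 36.97980°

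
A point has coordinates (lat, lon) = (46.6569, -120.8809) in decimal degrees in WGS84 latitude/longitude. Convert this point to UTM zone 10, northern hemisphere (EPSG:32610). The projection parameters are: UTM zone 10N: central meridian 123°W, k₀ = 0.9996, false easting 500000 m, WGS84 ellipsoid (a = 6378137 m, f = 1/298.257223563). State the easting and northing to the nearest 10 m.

E 662130 m, N 5169220 m

Zone 10 central meridian λ₀ = 6×10 − 183 = -123°; Δλ = +2.1191°.
Transverse Mercator on WGS84 with k₀ = 0.9996 gives E = 662132.114 m, N = 5169218.782 m.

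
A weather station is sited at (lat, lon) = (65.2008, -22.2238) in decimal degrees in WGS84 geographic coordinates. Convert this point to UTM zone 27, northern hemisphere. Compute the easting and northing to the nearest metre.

Zone 27 central meridian λ₀ = 6×27 − 183 = -21°; Δλ = -1.2238°.
Transverse Mercator on WGS84 with k₀ = 0.9996 gives E = 442726.071 m, N = 7231388.935 m.

E 442726 m, N 7231389 m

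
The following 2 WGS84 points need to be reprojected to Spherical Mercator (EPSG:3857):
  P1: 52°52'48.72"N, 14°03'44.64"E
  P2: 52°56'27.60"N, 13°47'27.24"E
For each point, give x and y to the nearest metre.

Web Mercator: x = R·λ, y = R·ln tan(π/4+φ/2), R = 6378137 m.
P1 (52.8802°, 14.0624°) → (1565419.207, 6960868.834) m.
P2 (52.9410°, 13.7909°) → (1535195.966, 6972091.965) m.

P1: x 1565419 m, y 6960869 m; P2: x 1535196 m, y 6972092 m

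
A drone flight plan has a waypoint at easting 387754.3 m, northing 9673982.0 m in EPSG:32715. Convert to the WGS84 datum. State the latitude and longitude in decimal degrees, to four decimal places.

lat -2.9491°, lon -94.0100°

Zone 15S: λ₀ = -93°, k₀ = 0.9996, false easting 500000 m, false northing 10000000 m.
Meridian distance M = (N − FN)/k₀ = -326148.5 m.
Inverse transverse Mercator on WGS84 gives φ = -2.94910044°, λ = -94.01000012°.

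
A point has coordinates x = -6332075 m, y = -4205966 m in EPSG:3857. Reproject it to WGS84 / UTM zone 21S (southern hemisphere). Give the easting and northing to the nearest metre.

E 510727 m, N 6092672 m

Web Mercator inverse (R = 6378137 m) → φ = -35.30909749°, λ = -56.88199753°.
UTM 21S forward: E = 510727.274 m, N = 6092671.938 m.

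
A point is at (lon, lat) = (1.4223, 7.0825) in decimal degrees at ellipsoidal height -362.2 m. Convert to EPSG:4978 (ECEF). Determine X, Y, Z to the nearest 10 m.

X 6327480 m, Y 157100 m, Z 781140 m

WGS84: a = 6378137 m, e² = 0.006694380; N(φ) = a/√(1−e²sin²φ) = 6378461.580 m.
X = (N+h)·cosφ·cosλ = 6327482.141 m; Y = (N+h)·cosφ·sinλ = 157104.537 m; Z = (N(1−e²)+h)·sinφ = 781144.502 m.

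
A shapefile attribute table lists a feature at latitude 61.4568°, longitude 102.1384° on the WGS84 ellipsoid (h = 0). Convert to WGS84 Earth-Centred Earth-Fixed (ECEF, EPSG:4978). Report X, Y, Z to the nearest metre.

WGS84: a = 6378137 m, e² = 0.006694380; N(φ) = a/√(1−e²sin²φ) = 6394675.723 m.
X = (N+h)·cosφ·cosλ = -642494.190 m; Y = (N+h)·cosφ·sinλ = 2987198.348 m; Z = (N(1−e²)+h)·sinφ = 5579842.918 m.

X -642494 m, Y 2987198 m, Z 5579843 m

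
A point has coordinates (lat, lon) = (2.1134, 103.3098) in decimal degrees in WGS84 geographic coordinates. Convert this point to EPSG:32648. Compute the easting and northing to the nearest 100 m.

Zone 48 central meridian λ₀ = 6×48 − 183 = 105°; Δλ = -1.6902°.
Transverse Mercator on WGS84 with k₀ = 0.9996 gives E = 312022.758 m, N = 233697.533 m.

E 312000 m, N 233700 m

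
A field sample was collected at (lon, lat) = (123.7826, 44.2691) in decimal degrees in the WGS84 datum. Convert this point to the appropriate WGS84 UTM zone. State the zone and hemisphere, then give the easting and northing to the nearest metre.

Zone 51N: E 562460 m, N 4902060 m

Longitude 123.7826° lies in the 6° band [120°, 126°), giving zone 51; latitude is north of the equator, so 51N.
Zone 51 central meridian λ₀ = 6×51 − 183 = 123°; Δλ = +0.7826°.
Transverse Mercator on WGS84 with k₀ = 0.9996 gives E = 562460.027 m, N = 4902059.659 m.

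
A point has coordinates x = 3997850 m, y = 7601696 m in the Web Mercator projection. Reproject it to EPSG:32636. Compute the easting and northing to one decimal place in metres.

Web Mercator inverse (R = 6378137 m) → φ = 56.21679991°, λ = 35.91329759°.
UTM 36N forward: E = 680647.862 m, N = 6234027.776 m.

E 680647.9 m, N 6234027.8 m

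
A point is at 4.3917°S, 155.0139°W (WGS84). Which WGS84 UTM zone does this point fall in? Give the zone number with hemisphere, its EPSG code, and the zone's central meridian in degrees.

UTM zone = ⌊(λ + 180)/6⌋ + 1; -155.0139° ∈ [-156°, -150°) → zone 5.
Hemisphere: S (φ < 0).
Central meridian λ₀ = 6×5 − 183 = -153°.
EPSG code: 32705.

Zone 5S (EPSG:32705), central meridian -153°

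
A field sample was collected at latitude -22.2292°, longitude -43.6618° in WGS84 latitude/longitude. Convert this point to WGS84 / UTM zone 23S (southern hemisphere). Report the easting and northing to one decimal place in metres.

Zone 23 central meridian λ₀ = 6×23 − 183 = -45°; Δλ = +1.3382°.
Transverse Mercator on WGS84 with k₀ = 0.9996 gives E = 637916.081 m, N = 7541194.080 m.

E 637916.1 m, N 7541194.1 m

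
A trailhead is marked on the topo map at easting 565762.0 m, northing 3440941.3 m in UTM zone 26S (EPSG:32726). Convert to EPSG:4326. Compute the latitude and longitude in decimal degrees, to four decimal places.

lat -59.1656°, lon -25.8498°

Zone 26S: λ₀ = -27°, k₀ = 0.9996, false easting 500000 m, false northing 10000000 m.
Meridian distance M = (N − FN)/k₀ = -6561683.4 m.
Inverse transverse Mercator on WGS84 gives φ = -59.16559985°, λ = -25.84979954°.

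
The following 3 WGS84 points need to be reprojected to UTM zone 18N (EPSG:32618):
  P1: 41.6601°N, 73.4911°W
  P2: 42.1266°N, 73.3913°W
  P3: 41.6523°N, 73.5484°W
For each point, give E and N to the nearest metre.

UTM zone 18N: λ₀ = -75°, k₀ = 0.9996.
P1 (41.6601°, -73.4911°) → (625628.034, 4613138.353) m.
P2 (42.1266°, -73.3913°) → (632966.085, 4665084.903) m.
P3 (41.6523°, -73.5484°) → (620871.812, 4612190.400) m.

P1: E 625628 m, N 4613138 m; P2: E 632966 m, N 4665085 m; P3: E 620872 m, N 4612190 m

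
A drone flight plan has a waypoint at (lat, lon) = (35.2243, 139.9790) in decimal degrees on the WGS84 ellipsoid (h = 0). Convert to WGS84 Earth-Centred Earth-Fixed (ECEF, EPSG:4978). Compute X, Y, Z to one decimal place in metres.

X -3994545.9 m, Y 3354317.7 m, Z 3658223.1 m

WGS84: a = 6378137 m, e² = 0.006694380; N(φ) = a/√(1−e²sin²φ) = 6385251.084 m.
X = (N+h)·cosφ·cosλ = -3994545.879 m; Y = (N+h)·cosφ·sinλ = 3354317.658 m; Z = (N(1−e²)+h)·sinφ = 3658223.052 m.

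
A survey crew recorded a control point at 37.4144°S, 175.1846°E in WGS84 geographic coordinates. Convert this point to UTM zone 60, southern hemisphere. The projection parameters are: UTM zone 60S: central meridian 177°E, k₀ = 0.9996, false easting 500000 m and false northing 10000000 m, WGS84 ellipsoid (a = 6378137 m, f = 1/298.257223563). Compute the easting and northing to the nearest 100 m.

Zone 60 central meridian λ₀ = 6×60 − 183 = 177°; Δλ = -1.8154°.
Transverse Mercator on WGS84 with k₀ = 0.9996 gives E = 339346.560 m, N = 5857608.627 m.

E 339300 m, N 5857600 m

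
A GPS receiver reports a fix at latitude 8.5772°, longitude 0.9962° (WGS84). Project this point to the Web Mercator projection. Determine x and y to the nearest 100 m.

x 110900 m, y 958400 m

Web Mercator is spherical with R = a = 6378137 m.
x = R·λ = 6378137 × 0.017386970 = 110896.477 m.
y = R·ln tan(π/4 + φ/2) = 6378137 × 0.150262670 = 958395.894 m.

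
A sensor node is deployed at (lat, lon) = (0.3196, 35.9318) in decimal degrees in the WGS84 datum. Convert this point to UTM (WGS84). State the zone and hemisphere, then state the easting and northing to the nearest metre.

Longitude 35.9318° lies in the 6° band [30°, 36°), giving zone 36; latitude is north of the equator, so 36N.
Zone 36 central meridian λ₀ = 6×36 − 183 = 33°; Δλ = +2.9318°.
Transverse Mercator on WGS84 with k₀ = 0.9996 gives E = 826374.304 m, N = 35372.015 m.

Zone 36N: E 826374 m, N 35372 m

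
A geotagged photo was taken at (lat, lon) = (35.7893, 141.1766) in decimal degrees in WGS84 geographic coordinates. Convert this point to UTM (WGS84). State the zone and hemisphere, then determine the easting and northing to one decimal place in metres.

Longitude 141.1766° lies in the 6° band [138°, 144°), giving zone 54; latitude is north of the equator, so 54N.
Zone 54 central meridian λ₀ = 6×54 − 183 = 141°; Δλ = +0.1766°.
Transverse Mercator on WGS84 with k₀ = 0.9996 gives E = 515958.777 m, N = 3960593.538 m.

Zone 54N: E 515958.8 m, N 3960593.5 m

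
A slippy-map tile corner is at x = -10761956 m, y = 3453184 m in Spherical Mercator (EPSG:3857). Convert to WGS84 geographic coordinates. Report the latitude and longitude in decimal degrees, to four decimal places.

R = 6378137 m. λ = x/R = -96.67629562°.
φ = 2·arctan(exp(y/R)) − 90° = 2·arctan(1.71843) − 90° = 29.60740046°.

lat 29.6074°, lon -96.6763°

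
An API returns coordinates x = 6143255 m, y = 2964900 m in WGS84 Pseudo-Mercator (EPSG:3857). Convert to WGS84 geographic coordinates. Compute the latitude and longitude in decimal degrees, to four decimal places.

R = 6378137 m. λ = x/R = 55.18579861°.
φ = 2·arctan(exp(y/R)) − 90° = 2·arctan(1.59178) − 90° = 25.72369956°.

lat 25.7237°, lon 55.1858°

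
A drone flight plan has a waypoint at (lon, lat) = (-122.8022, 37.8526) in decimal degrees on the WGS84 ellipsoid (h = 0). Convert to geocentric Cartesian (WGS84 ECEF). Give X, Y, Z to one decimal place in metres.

WGS84: a = 6378137 m, e² = 0.006694380; N(φ) = a/√(1−e²sin²φ) = 6386191.016 m.
X = (N+h)·cosφ·cosλ = -2731718.469 m; Y = (N+h)·cosφ·sinλ = -4238439.909 m; Z = (N(1−e²)+h)·sinφ = 3892538.638 m.

X -2731718.5 m, Y -4238439.9 m, Z 3892538.6 m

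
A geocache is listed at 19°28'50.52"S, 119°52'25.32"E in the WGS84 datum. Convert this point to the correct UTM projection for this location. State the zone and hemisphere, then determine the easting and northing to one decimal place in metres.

Longitude 119.8737° lies in the 6° band [114°, 120°), giving zone 50; latitude is south of the equator, so 50S.
Zone 50 central meridian λ₀ = 6×50 − 183 = 117°; Δλ = +2.8737°.
Transverse Mercator on WGS84 with k₀ = 0.9996 gives E = 801676.530 m, N = 7843458.303 m.

Zone 50S: E 801676.5 m, N 7843458.3 m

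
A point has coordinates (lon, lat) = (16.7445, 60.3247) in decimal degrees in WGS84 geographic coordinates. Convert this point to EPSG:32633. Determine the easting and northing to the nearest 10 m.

E 596340 m, N 6688850 m

Zone 33 central meridian λ₀ = 6×33 − 183 = 15°; Δλ = +1.7445°.
Transverse Mercator on WGS84 with k₀ = 0.9996 gives E = 596341.503 m, N = 6688847.638 m.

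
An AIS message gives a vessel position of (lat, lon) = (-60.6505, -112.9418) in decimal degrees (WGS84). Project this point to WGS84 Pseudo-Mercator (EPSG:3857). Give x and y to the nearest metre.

Web Mercator is spherical with R = a = 6378137 m.
x = R·λ = 6378137 × -1.971206273 = -12572623.665 m.
y = R·ln tan(π/4 + φ/2) = 6378137 × -1.339891361 = -8546010.664 m.

x -12572624 m, y -8546011 m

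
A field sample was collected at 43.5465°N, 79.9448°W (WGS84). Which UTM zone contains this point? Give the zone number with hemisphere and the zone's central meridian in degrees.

Zone 17N, central meridian -81°

UTM zone = ⌊(λ + 180)/6⌋ + 1; -79.9448° ∈ [-84°, -78°) → zone 17.
Hemisphere: N (φ ≥ 0).
Central meridian λ₀ = 6×17 − 183 = -81°.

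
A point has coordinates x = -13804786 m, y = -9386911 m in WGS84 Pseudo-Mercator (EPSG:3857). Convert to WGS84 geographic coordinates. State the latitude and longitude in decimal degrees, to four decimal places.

lat -64.1459°, lon -124.0105°

R = 6378137 m. λ = x/R = -124.01050258°.
φ = 2·arctan(exp(y/R)) − 90° = 2·arctan(0.22953) − 90° = -64.14590017°.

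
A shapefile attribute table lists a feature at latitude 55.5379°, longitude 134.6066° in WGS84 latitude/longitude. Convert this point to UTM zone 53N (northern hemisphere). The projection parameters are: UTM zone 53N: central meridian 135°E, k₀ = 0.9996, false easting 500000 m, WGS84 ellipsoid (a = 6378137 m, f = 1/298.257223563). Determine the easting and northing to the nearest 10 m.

Zone 53 central meridian λ₀ = 6×53 − 183 = 135°; Δλ = -0.3934°.
Transverse Mercator on WGS84 with k₀ = 0.9996 gives E = 475172.626 m, N = 6154721.329 m.

E 475170 m, N 6154720 m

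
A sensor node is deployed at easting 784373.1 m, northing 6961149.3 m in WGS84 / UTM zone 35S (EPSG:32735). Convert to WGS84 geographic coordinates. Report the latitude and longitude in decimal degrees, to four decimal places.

Zone 35S: λ₀ = 27°, k₀ = 0.9996, false easting 500000 m, false northing 10000000 m.
Meridian distance M = (N − FN)/k₀ = -3040066.7 m.
Inverse transverse Mercator on WGS84 gives φ = -27.44350041°, λ = 29.87689993°.

lat -27.4435°, lon 29.8769°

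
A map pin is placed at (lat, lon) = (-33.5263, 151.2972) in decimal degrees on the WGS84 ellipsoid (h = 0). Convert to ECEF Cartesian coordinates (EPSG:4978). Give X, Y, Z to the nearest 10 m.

X -4668450 m, Y 2556200 m, Z -3502770 m

WGS84: a = 6378137 m, e² = 0.006694380; N(φ) = a/√(1−e²sin²φ) = 6384659.605 m.
X = (N+h)·cosφ·cosλ = -4668449.582 m; Y = (N+h)·cosφ·sinλ = 2556198.024 m; Z = (N(1−e²)+h)·sinφ = -3502766.387 m.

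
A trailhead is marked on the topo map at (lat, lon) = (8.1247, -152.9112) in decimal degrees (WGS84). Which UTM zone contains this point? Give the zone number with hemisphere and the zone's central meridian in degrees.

UTM zone = ⌊(λ + 180)/6⌋ + 1; -152.9112° ∈ [-156°, -150°) → zone 5.
Hemisphere: N (φ ≥ 0).
Central meridian λ₀ = 6×5 − 183 = -153°.

Zone 5N, central meridian -153°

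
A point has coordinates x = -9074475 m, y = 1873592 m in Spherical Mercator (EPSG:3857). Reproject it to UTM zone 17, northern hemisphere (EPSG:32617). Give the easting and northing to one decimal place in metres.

Web Mercator inverse (R = 6378137 m) → φ = 16.59380216°, λ = -81.51739588°.
UTM 17N forward: E = 444808.816 m, N = 1834691.460 m.

E 444808.8 m, N 1834691.5 m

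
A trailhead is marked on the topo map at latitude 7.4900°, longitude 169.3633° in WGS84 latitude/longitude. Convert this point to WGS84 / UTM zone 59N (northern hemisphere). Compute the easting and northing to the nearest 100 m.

Zone 59 central meridian λ₀ = 6×59 − 183 = 171°; Δλ = -1.6367°.
Transverse Mercator on WGS84 with k₀ = 0.9996 gives E = 319396.056 m, N = 828253.563 m.

E 319400 m, N 828300 m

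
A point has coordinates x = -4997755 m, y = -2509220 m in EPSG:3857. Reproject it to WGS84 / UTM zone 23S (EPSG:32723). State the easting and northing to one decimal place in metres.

E 510778.0 m, N 7569294.7 m

Web Mercator inverse (R = 6378137 m) → φ = -21.98079832°, λ = -44.89559703°.
UTM 23S forward: E = 510778.017 m, N = 7569294.721 m.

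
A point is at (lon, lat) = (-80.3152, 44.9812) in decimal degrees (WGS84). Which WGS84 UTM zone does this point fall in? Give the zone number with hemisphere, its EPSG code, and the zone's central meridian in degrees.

Zone 17N (EPSG:32617), central meridian -81°

UTM zone = ⌊(λ + 180)/6⌋ + 1; -80.3152° ∈ [-84°, -78°) → zone 17.
Hemisphere: N (φ ≥ 0).
Central meridian λ₀ = 6×17 − 183 = -81°.
EPSG code: 32617.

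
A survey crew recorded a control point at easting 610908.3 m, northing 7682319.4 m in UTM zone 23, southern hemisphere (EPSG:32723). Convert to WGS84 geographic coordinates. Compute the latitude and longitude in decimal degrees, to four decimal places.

Zone 23S: λ₀ = -45°, k₀ = 0.9996, false easting 500000 m, false northing 10000000 m.
Meridian distance M = (N − FN)/k₀ = -2318608.0 m.
Inverse transverse Mercator on WGS84 gives φ = -20.95630032°, λ = -43.93319998°.

lat -20.9563°, lon -43.9332°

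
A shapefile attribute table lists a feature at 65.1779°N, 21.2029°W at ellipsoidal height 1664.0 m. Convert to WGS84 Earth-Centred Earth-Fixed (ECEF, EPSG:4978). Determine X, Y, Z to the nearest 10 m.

X 2503860 m, Y -971330 m, Z 5767570 m

WGS84: a = 6378137 m, e² = 0.006694380; N(φ) = a/√(1−e²sin²φ) = 6395796.521 m.
X = (N+h)·cosφ·cosλ = 2503863.022 m; Y = (N+h)·cosφ·sinλ = -971330.263 m; Z = (N(1−e²)+h)·sinφ = 5767574.730 m.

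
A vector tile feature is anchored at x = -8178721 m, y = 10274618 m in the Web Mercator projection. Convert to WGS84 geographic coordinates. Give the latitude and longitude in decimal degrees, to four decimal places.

lat 67.4126°, lon -73.4707°

R = 6378137 m. λ = x/R = -73.47070079°.
φ = 2·arctan(exp(y/R)) − 90° = 2·arctan(5.00738) − 90° = 67.41259915°.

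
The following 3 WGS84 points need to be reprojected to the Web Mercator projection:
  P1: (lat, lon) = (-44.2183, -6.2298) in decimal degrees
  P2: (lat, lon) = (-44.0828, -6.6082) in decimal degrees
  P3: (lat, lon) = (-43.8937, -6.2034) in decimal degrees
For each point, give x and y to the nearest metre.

P1: x -693498 m, y -5499287 m; P2: x -735621 m, y -5478265 m; P3: x -690559 m, y -5449007 m

Web Mercator: x = R·λ, y = R·ln tan(π/4+φ/2), R = 6378137 m.
P1 (-44.2183°, -6.2298°) → (-693498.164, -5499286.994) m.
P2 (-44.0828°, -6.6082°) → (-735621.459, -5478264.628) m.
P3 (-43.8937°, -6.2034°) → (-690559.329, -5449006.723) m.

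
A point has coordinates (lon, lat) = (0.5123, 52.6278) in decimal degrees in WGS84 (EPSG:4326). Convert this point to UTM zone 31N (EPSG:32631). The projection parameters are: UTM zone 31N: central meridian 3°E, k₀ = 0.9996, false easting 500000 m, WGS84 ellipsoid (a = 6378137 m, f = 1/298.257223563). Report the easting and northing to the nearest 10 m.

E 331630 m, N 5833770 m

Zone 31 central meridian λ₀ = 6×31 − 183 = 3°; Δλ = -2.4877°.
Transverse Mercator on WGS84 with k₀ = 0.9996 gives E = 331631.271 m, N = 5833773.240 m.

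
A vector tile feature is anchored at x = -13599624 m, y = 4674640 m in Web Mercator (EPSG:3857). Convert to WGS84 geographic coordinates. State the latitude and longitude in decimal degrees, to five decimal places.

R = 6378137 m. λ = x/R = -122.16750097°.
φ = 2·arctan(exp(y/R)) − 90° = 2·arctan(2.08114) − 90° = 38.67090100°.

lat 38.67090°, lon -122.16750°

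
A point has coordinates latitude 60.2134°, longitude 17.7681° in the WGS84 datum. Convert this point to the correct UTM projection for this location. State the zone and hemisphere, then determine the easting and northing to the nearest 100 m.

Longitude 17.7681° lies in the 6° band [12°, 18°), giving zone 33; latitude is north of the equator, so 33N.
Zone 33 central meridian λ₀ = 6×33 − 183 = 15°; Δλ = +2.7681°.
Transverse Mercator on WGS84 with k₀ = 0.9996 gives E = 653372.543 m, N = 6678393.802 m.

Zone 33N: E 653400 m, N 6678400 m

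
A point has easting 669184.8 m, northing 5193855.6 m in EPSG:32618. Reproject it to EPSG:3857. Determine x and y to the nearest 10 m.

Unproject from UTM 18N (λ₀ = -75°) → φ = 46.87670015°, λ = -72.77969998°.
Web Mercator (R = 6378137 m): x = -8101799.141 m, y = 5921971.570 m.

x -8101800 m, y 5921970 m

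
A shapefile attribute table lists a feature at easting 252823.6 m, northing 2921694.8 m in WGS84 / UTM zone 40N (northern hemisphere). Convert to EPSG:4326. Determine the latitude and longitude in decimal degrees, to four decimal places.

Zone 40N: λ₀ = 57°, k₀ = 0.9996, false easting 500000 m.
Meridian distance M = (N − FN)/k₀ = 2922863.9 m.
Inverse transverse Mercator on WGS84 gives φ = 26.39399958°, λ = 54.52229961°.

lat 26.3940°, lon 54.5223°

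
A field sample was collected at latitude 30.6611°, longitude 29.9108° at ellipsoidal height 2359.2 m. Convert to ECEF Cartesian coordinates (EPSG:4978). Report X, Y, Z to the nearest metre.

WGS84: a = 6378137 m, e² = 0.006694380; N(φ) = a/√(1−e²sin²φ) = 6383696.200 m.
X = (N+h)·cosφ·cosλ = 4761587.325 m; Y = (N+h)·cosφ·sinλ = 2739228.593 m; Z = (N(1−e²)+h)·sinφ = 3234833.4998 m.

X 4761587 m, Y 2739229 m, Z 3234833 m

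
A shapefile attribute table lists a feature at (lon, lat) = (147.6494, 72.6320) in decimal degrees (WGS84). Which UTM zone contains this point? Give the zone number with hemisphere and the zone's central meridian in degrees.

UTM zone = ⌊(λ + 180)/6⌋ + 1; 147.6494° ∈ [144°, 150°) → zone 55.
Hemisphere: N (φ ≥ 0).
Central meridian λ₀ = 6×55 − 183 = 147°.

Zone 55N, central meridian 147°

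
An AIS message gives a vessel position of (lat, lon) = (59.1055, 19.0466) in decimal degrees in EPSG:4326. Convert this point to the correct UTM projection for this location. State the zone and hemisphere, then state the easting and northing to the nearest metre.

Longitude 19.0466° lies in the 6° band [18°, 24°), giving zone 34; latitude is north of the equator, so 34N.
Zone 34 central meridian λ₀ = 6×34 − 183 = 21°; Δλ = -1.9534°.
Transverse Mercator on WGS84 with k₀ = 0.9996 gives E = 388126.395 m, N = 6553436.324 m.

Zone 34N: E 388126 m, N 6553436 m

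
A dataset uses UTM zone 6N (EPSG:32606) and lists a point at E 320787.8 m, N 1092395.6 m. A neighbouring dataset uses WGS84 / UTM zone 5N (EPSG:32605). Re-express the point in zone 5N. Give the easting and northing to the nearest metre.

UTM 6N → geographic: φ = 9.87830038°, λ = -148.63440020°.
UTM 5N (λ₀ = -153°) forward: E = 979066.455 m, N = 1095092.605 m.

E 979066 m, N 1095093 m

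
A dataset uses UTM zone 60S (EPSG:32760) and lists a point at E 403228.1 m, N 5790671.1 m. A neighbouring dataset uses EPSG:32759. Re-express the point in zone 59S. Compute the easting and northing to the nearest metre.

E 929951 m, N 5779910 m

UTM 60S → geographic: φ = -38.02649998°, λ = 175.89740049°.
UTM 59S (λ₀ = 171°) forward: E = 929950.990 m, N = 5779909.557 m.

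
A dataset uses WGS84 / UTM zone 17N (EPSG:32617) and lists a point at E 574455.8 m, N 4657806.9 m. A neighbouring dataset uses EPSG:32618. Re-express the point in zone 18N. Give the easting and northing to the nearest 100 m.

UTM 17N → geographic: φ = 42.06880014°, λ = -80.10000042°.
UTM 18N (λ₀ = -75°) forward: E = 78027.939 m, N = 4670015.868 m.

E 78000 m, N 4670000 m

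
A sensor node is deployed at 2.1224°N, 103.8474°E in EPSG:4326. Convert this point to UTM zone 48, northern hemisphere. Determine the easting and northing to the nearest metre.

E 371823 m, N 234638 m

Zone 48 central meridian λ₀ = 6×48 − 183 = 105°; Δλ = -1.1526°.
Transverse Mercator on WGS84 with k₀ = 0.9996 gives E = 371823.194 m, N = 234637.798 m.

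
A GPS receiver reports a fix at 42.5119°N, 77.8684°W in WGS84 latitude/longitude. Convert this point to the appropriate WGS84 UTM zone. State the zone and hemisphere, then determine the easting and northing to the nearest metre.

Longitude -77.8684° lies in the 6° band [-78°, -72°), giving zone 18; latitude is north of the equator, so 18N.
Zone 18 central meridian λ₀ = 6×18 − 183 = -75°; Δλ = -2.8684°.
Transverse Mercator on WGS84 with k₀ = 0.9996 gives E = 264350.663 m, N = 4710602.169 m.

Zone 18N: E 264351 m, N 4710602 m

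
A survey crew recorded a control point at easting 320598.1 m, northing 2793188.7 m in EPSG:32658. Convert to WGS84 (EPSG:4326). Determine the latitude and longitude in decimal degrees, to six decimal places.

lat 25.244300°, lon 163.218800°

Zone 58N: λ₀ = 165°, k₀ = 0.9996, false easting 500000 m.
Meridian distance M = (N − FN)/k₀ = 2794306.4 m.
Inverse transverse Mercator on WGS84 gives φ = 25.24429981°, λ = 163.21879958°.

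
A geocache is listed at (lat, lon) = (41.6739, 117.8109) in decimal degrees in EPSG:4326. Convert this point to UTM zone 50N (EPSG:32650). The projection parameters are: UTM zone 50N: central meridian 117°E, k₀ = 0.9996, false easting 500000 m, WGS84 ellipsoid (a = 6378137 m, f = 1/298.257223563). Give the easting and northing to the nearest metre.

E 567499 m, N 4613888 m

Zone 50 central meridian λ₀ = 6×50 − 183 = 117°; Δλ = +0.8109°.
Transverse Mercator on WGS84 with k₀ = 0.9996 gives E = 567498.860 m, N = 4613888.344 m.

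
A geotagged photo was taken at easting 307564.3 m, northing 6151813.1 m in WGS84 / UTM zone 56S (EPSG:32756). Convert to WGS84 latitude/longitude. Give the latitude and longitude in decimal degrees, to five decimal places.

Zone 56S: λ₀ = 153°, k₀ = 0.9996, false easting 500000 m, false northing 10000000 m.
Meridian distance M = (N − FN)/k₀ = -3849726.8 m.
Inverse transverse Mercator on WGS84 gives φ = -34.75769996°, λ = 150.89749976°.

lat -34.75770°, lon 150.89750°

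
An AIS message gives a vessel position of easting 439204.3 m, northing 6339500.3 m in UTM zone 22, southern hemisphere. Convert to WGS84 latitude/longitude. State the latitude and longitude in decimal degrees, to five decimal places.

Zone 22S: λ₀ = -51°, k₀ = 0.9996, false easting 500000 m, false northing 10000000 m.
Meridian distance M = (N − FN)/k₀ = -3661964.5 m.
Inverse transverse Mercator on WGS84 gives φ = -33.08140040°, λ = -51.65140033°.

lat -33.08140°, lon -51.65140°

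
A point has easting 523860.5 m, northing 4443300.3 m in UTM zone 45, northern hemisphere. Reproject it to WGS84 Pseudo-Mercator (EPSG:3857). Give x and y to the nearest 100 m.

Unproject from UTM 45N (λ₀ = 87°) → φ = 40.13969966°, λ = 87.28010031°.
Web Mercator (R = 6378137 m): x = 9715976.323 m, y = 4886263.868 m.

x 9716000 m, y 4886300 m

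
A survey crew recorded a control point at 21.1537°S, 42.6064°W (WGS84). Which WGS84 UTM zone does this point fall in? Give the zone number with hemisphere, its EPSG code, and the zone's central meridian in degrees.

Zone 23S (EPSG:32723), central meridian -45°

UTM zone = ⌊(λ + 180)/6⌋ + 1; -42.6064° ∈ [-48°, -42°) → zone 23.
Hemisphere: S (φ < 0).
Central meridian λ₀ = 6×23 − 183 = -45°.
EPSG code: 32723.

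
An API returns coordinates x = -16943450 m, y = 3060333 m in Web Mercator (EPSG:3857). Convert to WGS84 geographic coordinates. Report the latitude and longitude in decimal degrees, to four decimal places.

lat 26.4935°, lon -152.2056°

R = 6378137 m. λ = x/R = -152.20560101°.
φ = 2·arctan(exp(y/R)) − 90° = 2·arctan(1.61578) − 90° = 26.49350372°.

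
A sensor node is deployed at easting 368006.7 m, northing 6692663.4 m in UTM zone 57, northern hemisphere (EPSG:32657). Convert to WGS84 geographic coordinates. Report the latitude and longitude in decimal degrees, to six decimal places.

lat 60.348900°, lon 156.608000°

Zone 57N: λ₀ = 159°, k₀ = 0.9996, false easting 500000 m.
Meridian distance M = (N − FN)/k₀ = 6695341.5 m.
Inverse transverse Mercator on WGS84 gives φ = 60.34890002°, λ = 156.60799996°.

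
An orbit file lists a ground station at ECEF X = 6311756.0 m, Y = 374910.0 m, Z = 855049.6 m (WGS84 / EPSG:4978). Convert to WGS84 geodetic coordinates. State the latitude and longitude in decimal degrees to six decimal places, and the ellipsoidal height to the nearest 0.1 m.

lat 7.752700°, lon 3.399300°, h 2682.4 m

λ = atan2(Y, X) = 3.39929985°; p = √(X²+Y²) = 6322880.8 m.
Bowring's method on WGS84 (a = 6378137 m, b = 6356752.314 m) gives φ = 7.75269981°, h = 2682.411 m.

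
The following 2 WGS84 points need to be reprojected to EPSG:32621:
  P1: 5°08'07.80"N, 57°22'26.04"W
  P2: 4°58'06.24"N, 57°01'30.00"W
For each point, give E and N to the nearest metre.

P1: E 458560 m, N 567654 m; P2: E 497229 m, N 549171 m

UTM zone 21N: λ₀ = -57°, k₀ = 0.9996.
P1 (5.1355°, -57.3739°) → (458559.902, 567654.395) m.
P2 (4.9684°, -57.0250°) → (497228.509, 549171.335) m.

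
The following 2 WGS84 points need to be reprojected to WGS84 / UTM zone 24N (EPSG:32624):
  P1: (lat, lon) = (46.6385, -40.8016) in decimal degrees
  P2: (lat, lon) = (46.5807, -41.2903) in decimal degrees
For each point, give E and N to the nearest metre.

P1: E 362113 m, N 5166570 m; P2: E 324524 m, N 5161119 m

UTM zone 24N: λ₀ = -39°, k₀ = 0.9996.
P1 (46.6385°, -40.8016°) → (362112.521, 5166569.565) m.
P2 (46.5807°, -41.2903°) → (324523.657, 5161118.618) m.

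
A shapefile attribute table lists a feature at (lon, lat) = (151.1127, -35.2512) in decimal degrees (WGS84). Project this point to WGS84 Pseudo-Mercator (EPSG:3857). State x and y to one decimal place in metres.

x 16821788.8 m, y -4198070.8 m

Web Mercator is spherical with R = a = 6378137 m.
x = R·λ = 6378137 × 2.637414157 = 16821788.816 m.
y = R·ln tan(π/4 + φ/2) = 6378137 × -0.658197031 = -4198070.837 m.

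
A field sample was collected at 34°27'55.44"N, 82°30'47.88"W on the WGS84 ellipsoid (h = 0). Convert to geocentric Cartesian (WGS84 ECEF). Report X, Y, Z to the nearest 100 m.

X 685900 m, Y -5219300 m, Z 3589100 m

WGS84: a = 6378137 m, e² = 0.006694380; N(φ) = a/√(1−e²sin²φ) = 6384985.029 m.
X = (N+h)·cosφ·cosλ = 685906.576 m; Y = (N+h)·cosφ·sinλ = -5219339.618 m; Z = (N(1−e²)+h)·sinφ = 3589128.109 m.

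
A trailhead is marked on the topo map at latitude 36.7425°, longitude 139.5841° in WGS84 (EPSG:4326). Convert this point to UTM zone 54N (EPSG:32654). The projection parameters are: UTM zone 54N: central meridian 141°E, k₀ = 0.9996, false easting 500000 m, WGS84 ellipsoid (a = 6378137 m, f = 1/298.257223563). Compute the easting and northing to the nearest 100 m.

E 373600 m, N 4067200 m

Zone 54 central meridian λ₀ = 6×54 − 183 = 141°; Δλ = -1.4159°.
Transverse Mercator on WGS84 with k₀ = 0.9996 gives E = 373591.545 m, N = 4067242.154 m.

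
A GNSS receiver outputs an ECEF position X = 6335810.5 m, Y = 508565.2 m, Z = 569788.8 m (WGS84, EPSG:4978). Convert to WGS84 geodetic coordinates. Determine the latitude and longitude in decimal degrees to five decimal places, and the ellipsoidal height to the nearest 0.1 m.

λ = atan2(Y, X) = 4.58919978°; p = √(X²+Y²) = 6356188.6 m.
Bowring's method on WGS84 (a = 6378137 m, b = 6356752.314 m) gives φ = 5.15679983°, h = 3710.639 m.

lat 5.15680°, lon 4.58920°, h 3710.6 m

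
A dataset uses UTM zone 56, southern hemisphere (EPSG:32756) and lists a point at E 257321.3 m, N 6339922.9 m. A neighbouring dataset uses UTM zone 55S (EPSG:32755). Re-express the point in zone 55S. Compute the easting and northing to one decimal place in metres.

UTM 56S → geographic: φ = -33.05220035°, λ = 150.40099951°.
UTM 55S (λ₀ = 147°) forward: E = 817596.096 m, N = 6337781.440 m.

E 817596.1 m, N 6337781.4 m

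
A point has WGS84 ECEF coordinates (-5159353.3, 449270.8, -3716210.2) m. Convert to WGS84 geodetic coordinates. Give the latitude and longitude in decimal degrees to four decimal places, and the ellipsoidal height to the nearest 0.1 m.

lat -35.8445°, lon 175.0233°, h 3399.9 m

λ = atan2(Y, X) = 175.02330032°; p = √(X²+Y²) = 5178877.4 m.
Bowring's method on WGS84 (a = 6378137 m, b = 6356752.314 m) gives φ = -35.84450043°, h = 3399.884 m.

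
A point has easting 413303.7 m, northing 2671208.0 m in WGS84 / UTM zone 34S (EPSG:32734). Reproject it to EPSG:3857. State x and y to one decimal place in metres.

Unproject from UTM 34S (λ₀ = 21°) → φ = -66.06779969°, λ = 19.08449928°.
Web Mercator (R = 6378137 m): x = 2124476.742 m, y = -9895426.655 m.

x 2124476.7 m, y -9895426.7 m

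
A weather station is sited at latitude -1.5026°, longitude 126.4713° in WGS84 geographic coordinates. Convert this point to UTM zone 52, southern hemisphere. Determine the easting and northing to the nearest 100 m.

Zone 52 central meridian λ₀ = 6×52 − 183 = 129°; Δλ = -2.5287°.
Transverse Mercator on WGS84 with k₀ = 0.9996 gives E = 218623.261 m, N = 9833754.271 m.

E 218600 m, N 9833800 m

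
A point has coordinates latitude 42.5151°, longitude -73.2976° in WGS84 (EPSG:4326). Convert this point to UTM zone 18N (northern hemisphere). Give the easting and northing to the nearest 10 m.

Zone 18 central meridian λ₀ = 6×18 − 183 = -75°; Δλ = +1.7024°.
Transverse Mercator on WGS84 with k₀ = 0.9996 gives E = 639847.783 m, N = 4708374.000 m.

E 639850 m, N 4708370 m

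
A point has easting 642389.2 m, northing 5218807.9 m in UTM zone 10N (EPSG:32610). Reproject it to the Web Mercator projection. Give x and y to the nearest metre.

Unproject from UTM 10N (λ₀ = -123°) → φ = 47.10739955°, λ = -121.12330005°.
Web Mercator (R = 6378137 m): x = -13483384.085 m, y = 5959622.066 m.

x -13483384 m, y 5959622 m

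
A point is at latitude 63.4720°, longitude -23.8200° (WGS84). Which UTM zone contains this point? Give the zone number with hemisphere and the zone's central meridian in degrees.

Zone 27N, central meridian -21°

UTM zone = ⌊(λ + 180)/6⌋ + 1; -23.8200° ∈ [-24°, -18°) → zone 27.
Hemisphere: N (φ ≥ 0).
Central meridian λ₀ = 6×27 − 183 = -21°.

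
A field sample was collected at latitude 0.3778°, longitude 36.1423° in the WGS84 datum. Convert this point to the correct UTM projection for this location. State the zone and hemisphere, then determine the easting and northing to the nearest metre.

Zone 37N: E 181884 m, N 41811 m

Longitude 36.1423° lies in the 6° band [36°, 42°), giving zone 37; latitude is north of the equator, so 37N.
Zone 37 central meridian λ₀ = 6×37 − 183 = 39°; Δλ = -2.8577°.
Transverse Mercator on WGS84 with k₀ = 0.9996 gives E = 181883.606 m, N = 41810.601 m.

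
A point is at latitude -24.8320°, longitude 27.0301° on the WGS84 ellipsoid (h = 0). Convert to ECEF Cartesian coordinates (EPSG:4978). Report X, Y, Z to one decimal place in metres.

X 5159197.8 m, Y 2632157.5 m, Z -2662196.9 m

WGS84: a = 6378137 m, e² = 0.006694380; N(φ) = a/√(1−e²sin²φ) = 6381905.537 m.
X = (N+h)·cosφ·cosλ = 5159197.757 m; Y = (N+h)·cosφ·sinλ = 2632157.476 m; Z = (N(1−e²)+h)·sinφ = -2662196.900 m.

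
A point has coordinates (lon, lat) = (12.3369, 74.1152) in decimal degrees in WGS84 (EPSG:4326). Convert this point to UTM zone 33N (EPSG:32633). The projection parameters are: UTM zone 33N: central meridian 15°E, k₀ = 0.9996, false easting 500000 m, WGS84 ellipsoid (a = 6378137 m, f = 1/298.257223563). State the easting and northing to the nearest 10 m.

Zone 33 central meridian λ₀ = 6×33 − 183 = 15°; Δλ = -2.6631°.
Transverse Mercator on WGS84 with k₀ = 0.9996 gives E = 418664.120 m, N = 8226708.725 m.

E 418660 m, N 8226710 m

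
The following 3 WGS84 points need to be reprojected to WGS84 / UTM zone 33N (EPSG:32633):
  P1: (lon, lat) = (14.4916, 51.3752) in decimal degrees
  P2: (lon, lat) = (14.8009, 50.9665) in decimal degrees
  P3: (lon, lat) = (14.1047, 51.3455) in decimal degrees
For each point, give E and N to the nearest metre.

UTM zone 33N: λ₀ = 15°, k₀ = 0.9996.
P1 (51.3752°, 14.4916°) → (464614.367, 5691672.544) m.
P2 (50.9665°, 14.8009°) → (486019.181, 5646118.441) m.
P3 (51.3455°, 14.1047°) → (437645.433, 5688627.396) m.

P1: E 464614 m, N 5691673 m; P2: E 486019 m, N 5646118 m; P3: E 437645 m, N 5688627 m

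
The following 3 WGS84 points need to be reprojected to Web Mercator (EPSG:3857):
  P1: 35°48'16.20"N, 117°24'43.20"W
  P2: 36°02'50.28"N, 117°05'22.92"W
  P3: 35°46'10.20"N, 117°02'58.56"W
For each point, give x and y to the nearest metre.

P1: x -13070244 m, y 4273754 m; P2: x -13034366 m, y 4307132 m; P3: x -13029902 m, y 4268951 m

Web Mercator: x = R·λ, y = R·ln tan(π/4+φ/2), R = 6378137 m.
P1 (35.8045°, -117.4120°) → (-13070244.053, 4273754.110) m.
P2 (36.0473°, -117.0897°) → (-13034365.781, 4307131.732) m.
P3 (35.7695°, -117.0496°) → (-13029901.870, 4268951.104) m.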